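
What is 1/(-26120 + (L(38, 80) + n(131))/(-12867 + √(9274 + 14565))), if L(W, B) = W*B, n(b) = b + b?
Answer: -2161919444417/56469890771675682 + 1651*√23839/56469890771675682 ≈ -3.8284e-5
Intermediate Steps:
n(b) = 2*b
L(W, B) = B*W
1/(-26120 + (L(38, 80) + n(131))/(-12867 + √(9274 + 14565))) = 1/(-26120 + (80*38 + 2*131)/(-12867 + √(9274 + 14565))) = 1/(-26120 + (3040 + 262)/(-12867 + √23839)) = 1/(-26120 + 3302/(-12867 + √23839))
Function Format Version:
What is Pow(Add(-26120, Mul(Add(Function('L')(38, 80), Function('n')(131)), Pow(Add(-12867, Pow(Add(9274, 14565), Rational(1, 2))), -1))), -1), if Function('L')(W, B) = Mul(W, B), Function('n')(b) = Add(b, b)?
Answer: Add(Rational(-2161919444417, 56469890771675682), Mul(Rational(1651, 56469890771675682), Pow(23839, Rational(1, 2)))) ≈ -3.8284e-5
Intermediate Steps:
Function('n')(b) = Mul(2, b)
Function('L')(W, B) = Mul(B, W)
Pow(Add(-26120, Mul(Add(Function('L')(38, 80), Function('n')(131)), Pow(Add(-12867, Pow(Add(9274, 14565), Rational(1, 2))), -1))), -1) = Pow(Add(-26120, Mul(Add(Mul(80, 38), Mul(2, 131)), Pow(Add(-12867, Pow(Add(9274, 14565), Rational(1, 2))), -1))), -1) = Pow(Add(-26120, Mul(Add(3040, 262), Pow(Add(-12867, Pow(23839, Rational(1, 2))), -1))), -1) = Pow(Add(-26120, Mul(3302, Pow(Add(-12867, Pow(23839, Rational(1, 2))), -1))), -1)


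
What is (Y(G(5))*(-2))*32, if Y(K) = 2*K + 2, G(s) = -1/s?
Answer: -512/5 ≈ -102.40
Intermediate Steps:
Y(K) = 2 + 2*K
(Y(G(5))*(-2))*32 = ((2 + 2*(-1/5))*(-2))*32 = ((2 + 2*(-1*⅕))*(-2))*32 = ((2 + 2*(-⅕))*(-2))*32 = ((2 - ⅖)*(-2))*32 = ((8/5)*(-2))*32 = -16/5*32 = -512/5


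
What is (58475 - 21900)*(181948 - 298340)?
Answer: -4257037400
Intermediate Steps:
(58475 - 21900)*(181948 - 298340) = 36575*(-116392) = -4257037400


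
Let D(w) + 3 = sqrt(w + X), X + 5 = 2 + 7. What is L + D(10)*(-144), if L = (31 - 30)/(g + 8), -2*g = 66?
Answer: 10799/25 - 144*sqrt(14) ≈ -106.84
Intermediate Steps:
g = -33 (g = -1/2*66 = -33)
X = 4 (X = -5 + (2 + 7) = -5 + 9 = 4)
D(w) = -3 + sqrt(4 + w) (D(w) = -3 + sqrt(w + 4) = -3 + sqrt(4 + w))
L = -1/25 (L = (31 - 30)/(-33 + 8) = 1/(-25) = 1*(-1/25) = -1/25 ≈ -0.040000)
L + D(10)*(-144) = -1/25 + (-3 + sqrt(4 + 10))*(-144) = -1/25 + (-3 + sqrt(14))*(-144) = -1/25 + (432 - 144*sqrt(14)) = 10799/25 - 144*sqrt(14)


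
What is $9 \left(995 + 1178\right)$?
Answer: $19557$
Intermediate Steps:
$9 \left(995 + 1178\right) = 9 \cdot 2173 = 19557$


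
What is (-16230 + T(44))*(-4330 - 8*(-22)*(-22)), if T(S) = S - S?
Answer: 133118460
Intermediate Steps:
T(S) = 0
(-16230 + T(44))*(-4330 - 8*(-22)*(-22)) = (-16230 + 0)*(-4330 - 8*(-22)*(-22)) = -16230*(-4330 + 176*(-22)) = -16230*(-4330 - 3872) = -16230*(-8202) = 133118460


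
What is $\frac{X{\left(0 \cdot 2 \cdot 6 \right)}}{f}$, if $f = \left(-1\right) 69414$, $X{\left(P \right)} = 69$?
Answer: $- \frac{1}{1006} \approx -0.00099404$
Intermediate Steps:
$f = -69414$
$\frac{X{\left(0 \cdot 2 \cdot 6 \right)}}{f} = \frac{69}{-69414} = 69 \left(- \frac{1}{69414}\right) = - \frac{1}{1006}$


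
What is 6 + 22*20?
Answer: 446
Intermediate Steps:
6 + 22*20 = 6 + 440 = 446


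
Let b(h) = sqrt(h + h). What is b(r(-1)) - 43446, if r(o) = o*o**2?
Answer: -43446 + I*sqrt(2) ≈ -43446.0 + 1.4142*I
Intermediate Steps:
r(o) = o**3
b(h) = sqrt(2)*sqrt(h) (b(h) = sqrt(2*h) = sqrt(2)*sqrt(h))
b(r(-1)) - 43446 = sqrt(2)*sqrt((-1)**3) - 43446 = sqrt(2)*sqrt(-1) - 43446 = sqrt(2)*I - 43446 = I*sqrt(2) - 43446 = -43446 + I*sqrt(2)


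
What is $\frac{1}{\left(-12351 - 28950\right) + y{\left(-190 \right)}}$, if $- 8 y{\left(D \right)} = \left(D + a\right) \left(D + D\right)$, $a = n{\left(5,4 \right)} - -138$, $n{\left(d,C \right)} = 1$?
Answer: $- \frac{2}{87447} \approx -2.2871 \cdot 10^{-5}$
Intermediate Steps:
$a = 139$ ($a = 1 - -138 = 1 + 138 = 139$)
$y{\left(D \right)} = - \frac{D \left(139 + D\right)}{4}$ ($y{\left(D \right)} = - \frac{\left(D + 139\right) \left(D + D\right)}{8} = - \frac{\left(139 + D\right) 2 D}{8} = - \frac{2 D \left(139 + D\right)}{8} = - \frac{D \left(139 + D\right)}{4}$)
$\frac{1}{\left(-12351 - 28950\right) + y{\left(-190 \right)}} = \frac{1}{\left(-12351 - 28950\right) - - \frac{95 \left(139 - 190\right)}{2}} = \frac{1}{\left(-12351 - 28950\right) - \left(- \frac{95}{2}\right) \left(-51\right)} = \frac{1}{-41301 - \frac{4845}{2}} = \frac{1}{- \frac{87447}{2}} = - \frac{2}{87447}$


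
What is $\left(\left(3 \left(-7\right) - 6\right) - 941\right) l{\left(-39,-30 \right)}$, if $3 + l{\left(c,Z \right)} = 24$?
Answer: $-20328$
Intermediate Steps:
$l{\left(c,Z \right)} = 21$ ($l{\left(c,Z \right)} = -3 + 24 = 21$)
$\left(\left(3 \left(-7\right) - 6\right) - 941\right) l{\left(-39,-30 \right)} = \left(\left(3 \left(-7\right) - 6\right) - 941\right) 21 = \left(\left(-21 - 6\right) - 941\right) 21 = \left(-27 - 941\right) 21 = \left(-968\right) 21 = -20328$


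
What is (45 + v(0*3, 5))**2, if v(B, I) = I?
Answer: 2500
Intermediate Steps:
(45 + v(0*3, 5))**2 = (45 + 5)**2 = 50**2 = 2500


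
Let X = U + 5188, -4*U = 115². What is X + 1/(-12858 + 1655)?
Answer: 84324977/44812 ≈ 1881.8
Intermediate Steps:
U = -13225/4 (U = -¼*115² = -¼*13225 = -13225/4 ≈ -3306.3)
X = 7527/4 (X = -13225/4 + 5188 = 7527/4 ≈ 1881.8)
X + 1/(-12858 + 1655) = 7527/4 + 1/(-12858 + 1655) = 7527/4 + 1/(-11203) = 7527/4 - 1/11203 = 84324977/44812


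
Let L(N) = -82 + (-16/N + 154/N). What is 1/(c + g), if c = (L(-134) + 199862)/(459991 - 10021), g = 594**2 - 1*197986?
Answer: 30147990/4668429636691 ≈ 6.4578e-6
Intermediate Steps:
L(N) = -82 + 138/N
g = 154850 (g = 352836 - 197986 = 154850)
c = 13385191/30147990 (c = ((-82 + 138/(-134)) + 199862)/(459991 - 10021) = ((-82 + 138*(-1/134)) + 199862)/449970 = ((-82 - 69/67) + 199862)*(1/449970) = (-5563/67 + 199862)*(1/449970) = (13385191/67)*(1/449970) = 13385191/30147990 ≈ 0.44398)
1/(c + g) = 1/(13385191/30147990 + 154850) = 1/(4668429636691/30147990) = 30147990/4668429636691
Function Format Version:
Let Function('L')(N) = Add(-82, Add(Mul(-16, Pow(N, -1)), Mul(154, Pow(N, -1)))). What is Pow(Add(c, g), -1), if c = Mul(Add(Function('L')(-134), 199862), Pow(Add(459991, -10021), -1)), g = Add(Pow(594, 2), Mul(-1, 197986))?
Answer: Rational(30147990, 4668429636691) ≈ 6.4578e-6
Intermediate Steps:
Function('L')(N) = Add(-82, Mul(138, Pow(N, -1)))
g = 154850 (g = Add(352836, -197986) = 154850)
c = Rational(13385191, 30147990) (c = Mul(Add(Add(-82, Mul(138, Pow(-134, -1))), 199862), Pow(Add(459991, -10021), -1)) = Mul(Add(Add(-82, Mul(138, Rational(-1, 134))), 199862), Pow(449970, -1)) = Mul(Add(Add(-82, Rational(-69, 67)), 199862), Rational(1, 449970)) = Mul(Add(Rational(-5563, 67), 199862), Rational(1, 449970)) = Mul(Rational(13385191, 67), Rational(1, 449970)) = Rational(13385191, 30147990) ≈ 0.44398)
Pow(Add(c, g), -1) = Pow(Add(Rational(13385191, 30147990), 154850), -1) = Pow(Rational(4668429636691, 30147990), -1) = Rational(30147990, 4668429636691)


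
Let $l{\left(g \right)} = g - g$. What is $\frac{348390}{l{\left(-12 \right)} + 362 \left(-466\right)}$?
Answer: $- \frac{174195}{84346} \approx -2.0652$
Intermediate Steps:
$l{\left(g \right)} = 0$
$\frac{348390}{l{\left(-12 \right)} + 362 \left(-466\right)} = \frac{348390}{0 + 362 \left(-466\right)} = \frac{348390}{0 - 168692} = \frac{348390}{-168692} = 348390 \left(- \frac{1}{168692}\right) = - \frac{174195}{84346}$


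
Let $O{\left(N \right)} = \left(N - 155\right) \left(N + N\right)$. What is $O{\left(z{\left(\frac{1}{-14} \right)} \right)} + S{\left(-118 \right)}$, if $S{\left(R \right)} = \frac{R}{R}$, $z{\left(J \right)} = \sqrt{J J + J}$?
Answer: $\frac{85}{98} - \frac{155 i \sqrt{13}}{7} \approx 0.86735 - 79.837 i$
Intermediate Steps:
$z{\left(J \right)} = \sqrt{J + J^{2}}$ ($z{\left(J \right)} = \sqrt{J^{2} + J} = \sqrt{J + J^{2}}$)
$O{\left(N \right)} = 2 N \left(-155 + N\right)$ ($O{\left(N \right)} = \left(-155 + N\right) 2 N = 2 N \left(-155 + N\right)$)
$S{\left(R \right)} = 1$
$O{\left(z{\left(\frac{1}{-14} \right)} \right)} + S{\left(-118 \right)} = 2 \sqrt{\frac{1 + \frac{1}{-14}}{-14}} \left(-155 + \sqrt{\frac{1 + \frac{1}{-14}}{-14}}\right) + 1 = 2 \sqrt{- \frac{1 - \frac{1}{14}}{14}} \left(-155 + \sqrt{- \frac{1 - \frac{1}{14}}{14}}\right) + 1 = 2 \sqrt{\left(- \frac{1}{14}\right) \frac{13}{14}} \left(-155 + \sqrt{\left(- \frac{1}{14}\right) \frac{13}{14}}\right) + 1 = 2 \sqrt{- \frac{13}{196}} \left(-155 + \sqrt{- \frac{13}{196}}\right) + 1 = 2 \frac{i \sqrt{13}}{14} \left(-155 + \frac{i \sqrt{13}}{14}\right) + 1 = \frac{i \sqrt{13} \left(-155 + \frac{i \sqrt{13}}{14}\right)}{7} + 1 = 1 + \frac{i \sqrt{13} \left(-155 + \frac{i \sqrt{13}}{14}\right)}{7}$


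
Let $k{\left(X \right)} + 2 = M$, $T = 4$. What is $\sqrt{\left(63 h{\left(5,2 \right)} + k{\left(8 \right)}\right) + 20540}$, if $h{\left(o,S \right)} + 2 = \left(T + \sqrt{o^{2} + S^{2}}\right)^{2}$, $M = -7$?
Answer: $2 \sqrt{5810 + 126 \sqrt{29}} \approx 161.1$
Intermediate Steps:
$h{\left(o,S \right)} = -2 + \left(4 + \sqrt{S^{2} + o^{2}}\right)^{2}$ ($h{\left(o,S \right)} = -2 + \left(4 + \sqrt{o^{2} + S^{2}}\right)^{2} = -2 + \left(4 + \sqrt{S^{2} + o^{2}}\right)^{2}$)
$k{\left(X \right)} = -9$ ($k{\left(X \right)} = -2 - 7 = -9$)
$\sqrt{\left(63 h{\left(5,2 \right)} + k{\left(8 \right)}\right) + 20540} = \sqrt{\left(63 \left(-2 + \left(4 + \sqrt{2^{2} + 5^{2}}\right)^{2}\right) - 9\right) + 20540} = \sqrt{\left(63 \left(-2 + \left(4 + \sqrt{4 + 25}\right)^{2}\right) - 9\right) + 20540} = \sqrt{\left(63 \left(-2 + \left(4 + \sqrt{29}\right)^{2}\right) - 9\right) + 20540} = \sqrt{\left(\left(-126 + 63 \left(4 + \sqrt{29}\right)^{2}\right) - 9\right) + 20540} = \sqrt{\left(-135 + 63 \left(4 + \sqrt{29}\right)^{2}\right) + 20540} = \sqrt{20405 + 63 \left(4 + \sqrt{29}\right)^{2}}$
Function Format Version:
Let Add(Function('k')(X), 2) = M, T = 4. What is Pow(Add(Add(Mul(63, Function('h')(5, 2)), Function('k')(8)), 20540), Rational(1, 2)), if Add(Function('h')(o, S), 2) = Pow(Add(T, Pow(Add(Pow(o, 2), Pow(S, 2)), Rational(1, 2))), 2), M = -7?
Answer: Mul(2, Pow(Add(5810, Mul(126, Pow(29, Rational(1, 2)))), Rational(1, 2))) ≈ 161.10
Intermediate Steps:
Function('h')(o, S) = Add(-2, Pow(Add(4, Pow(Add(Pow(S, 2), Pow(o, 2)), Rational(1, 2))), 2)) (Function('h')(o, S) = Add(-2, Pow(Add(4, Pow(Add(Pow(o, 2), Pow(S, 2)), Rational(1, 2))), 2)) = Add(-2, Pow(Add(4, Pow(Add(Pow(S, 2), Pow(o, 2)), Rational(1, 2))), 2)))
Function('k')(X) = -9 (Function('k')(X) = Add(-2, -7) = -9)
Pow(Add(Add(Mul(63, Function('h')(5, 2)), Function('k')(8)), 20540), Rational(1, 2)) = Pow(Add(Add(Mul(63, Add(-2, Pow(Add(4, Pow(Add(Pow(2, 2), Pow(5, 2)), Rational(1, 2))), 2))), -9), 20540), Rational(1, 2)) = Pow(Add(Add(Mul(63, Add(-2, Pow(Add(4, Pow(Add(4, 25), Rational(1, 2))), 2))), -9), 20540), Rational(1, 2)) = Pow(Add(Add(Mul(63, Add(-2, Pow(Add(4, Pow(29, Rational(1, 2))), 2))), -9), 20540), Rational(1, 2)) = Pow(Add(Add(Add(-126, Mul(63, Pow(Add(4, Pow(29, Rational(1, 2))), 2))), -9), 20540), Rational(1, 2)) = Pow(Add(Add(-135, Mul(63, Pow(Add(4, Pow(29, Rational(1, 2))), 2))), 20540), Rational(1, 2)) = Pow(Add(20405, Mul(63, Pow(Add(4, Pow(29, Rational(1, 2))), 2))), Rational(1, 2))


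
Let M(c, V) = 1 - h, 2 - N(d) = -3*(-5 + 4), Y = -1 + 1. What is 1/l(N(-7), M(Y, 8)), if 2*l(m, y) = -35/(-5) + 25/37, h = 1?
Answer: 37/142 ≈ 0.26056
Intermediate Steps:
Y = 0
N(d) = -1 (N(d) = 2 - (-3)*(-5 + 4) = 2 - (-3)*(-1) = 2 - 1*3 = 2 - 3 = -1)
M(c, V) = 0 (M(c, V) = 1 - 1*1 = 1 - 1 = 0)
l(m, y) = 142/37 (l(m, y) = (-35/(-5) + 25/37)/2 = (-35*(-1/5) + 25*(1/37))/2 = (7 + 25/37)/2 = (1/2)*(284/37) = 142/37)
1/l(N(-7), M(Y, 8)) = 1/(142/37) = 37/142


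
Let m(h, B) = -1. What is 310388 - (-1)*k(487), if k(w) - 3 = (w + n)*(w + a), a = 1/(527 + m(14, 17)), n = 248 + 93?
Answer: 187684315/263 ≈ 7.1363e+5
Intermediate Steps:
n = 341
a = 1/526 (a = 1/(527 - 1) = 1/526 ≈ 0.0019011)
k(w) = 3 + (341 + w)*(1/526 + w) (k(w) = 3 + (w + 341)*(w + 1/526) = 3 + (341 + w)*(1/526 + w))
310388 - (-1)*k(487) = 310388 - (-1)*(1919/526 + 487**2 + (179367/526)*487) = 310388 - (-1)*(1919/526 + 237169 + 87351729/526) = 310388 - (-1)*106052271/263 = 310388 - 1*(-106052271/263) = 310388 + 106052271/263 = 187684315/263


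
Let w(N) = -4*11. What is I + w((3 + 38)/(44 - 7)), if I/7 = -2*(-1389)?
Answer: 19402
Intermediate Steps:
w(N) = -44
I = 19446 (I = 7*(-2*(-1389)) = 7*2778 = 19446)
I + w((3 + 38)/(44 - 7)) = 19446 - 44 = 19402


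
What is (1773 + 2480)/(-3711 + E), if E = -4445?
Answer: -4253/8156 ≈ -0.52146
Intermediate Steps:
(1773 + 2480)/(-3711 + E) = (1773 + 2480)/(-3711 - 4445) = 4253/(-8156) = 4253*(-1/8156) = -4253/8156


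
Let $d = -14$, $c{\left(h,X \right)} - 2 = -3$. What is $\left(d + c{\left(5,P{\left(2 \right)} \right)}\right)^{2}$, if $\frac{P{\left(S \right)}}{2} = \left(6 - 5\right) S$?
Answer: $225$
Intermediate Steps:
$P{\left(S \right)} = 2 S$ ($P{\left(S \right)} = 2 \left(6 - 5\right) S = 2 \cdot 1 S = 2 S$)
$c{\left(h,X \right)} = -1$ ($c{\left(h,X \right)} = 2 - 3 = -1$)
$\left(d + c{\left(5,P{\left(2 \right)} \right)}\right)^{2} = \left(-14 - 1\right)^{2} = \left(-15\right)^{2} = 225$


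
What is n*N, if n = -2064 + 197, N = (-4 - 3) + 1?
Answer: 11202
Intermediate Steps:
N = -6 (N = -7 + 1 = -6)
n = -1867
n*N = -1867*(-6) = 11202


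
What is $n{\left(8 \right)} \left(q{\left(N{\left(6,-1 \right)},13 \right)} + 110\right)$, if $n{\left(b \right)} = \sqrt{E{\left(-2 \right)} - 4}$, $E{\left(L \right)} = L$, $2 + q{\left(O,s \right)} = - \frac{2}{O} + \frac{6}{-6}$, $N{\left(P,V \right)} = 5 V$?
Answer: $\frac{537 i \sqrt{6}}{5} \approx 263.08 i$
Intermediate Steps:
$q{\left(O,s \right)} = -3 - \frac{2}{O}$ ($q{\left(O,s \right)} = -2 + \left(- \frac{2}{O} + \frac{6}{-6}\right) = -2 + \left(- \frac{2}{O} + 6 \left(- \frac{1}{6}\right)\right) = -2 - \left(1 + \frac{2}{O}\right) = -3 - \frac{2}{O}$)
$n{\left(b \right)} = i \sqrt{6}$ ($n{\left(b \right)} = \sqrt{-2 - 4} = \sqrt{-6} = i \sqrt{6}$)
$n{\left(8 \right)} \left(q{\left(N{\left(6,-1 \right)},13 \right)} + 110\right) = i \sqrt{6} \left(\left(-3 - \frac{2}{5 \left(-1\right)}\right) + 110\right) = i \sqrt{6} \left(\left(-3 - \frac{2}{-5}\right) + 110\right) = i \sqrt{6} \left(\left(-3 - - \frac{2}{5}\right) + 110\right) = i \sqrt{6} \left(\left(-3 + \frac{2}{5}\right) + 110\right) = i \sqrt{6} \left(- \frac{13}{5} + 110\right) = i \sqrt{6} \cdot \frac{537}{5} = \frac{537 i \sqrt{6}}{5}$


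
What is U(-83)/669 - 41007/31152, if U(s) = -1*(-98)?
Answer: -8126929/6946896 ≈ -1.1699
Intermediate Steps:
U(s) = 98
U(-83)/669 - 41007/31152 = 98/669 - 41007/31152 = 98*(1/669) - 41007*1/31152 = 98/669 - 13669/10384 = -8126929/6946896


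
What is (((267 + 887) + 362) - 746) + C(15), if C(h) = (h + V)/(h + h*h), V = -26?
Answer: 184789/240 ≈ 769.95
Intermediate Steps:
C(h) = (-26 + h)/(h + h**2) (C(h) = (h - 26)/(h + h*h) = (-26 + h)/(h + h**2))
(((267 + 887) + 362) - 746) + C(15) = (((267 + 887) + 362) - 746) + (-26 + 15)/(15*(1 + 15)) = ((1154 + 362) - 746) + (1/15)*(-11)/16 = (1516 - 746) + (1/15)*(1/16)*(-11) = 770 - 11/240 = 184789/240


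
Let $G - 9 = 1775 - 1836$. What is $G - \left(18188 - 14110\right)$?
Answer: $-4130$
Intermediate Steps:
$G = -52$ ($G = 9 + \left(1775 - 1836\right) = 9 - 61 = -52$)
$G - \left(18188 - 14110\right) = -52 - \left(18188 - 14110\right) = -52 - 4078 = -4130$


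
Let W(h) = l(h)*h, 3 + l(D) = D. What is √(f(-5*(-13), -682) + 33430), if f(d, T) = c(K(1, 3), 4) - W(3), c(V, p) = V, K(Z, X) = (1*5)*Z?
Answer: 3*√3715 ≈ 182.85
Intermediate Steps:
l(D) = -3 + D
K(Z, X) = 5*Z
W(h) = h*(-3 + h) (W(h) = (-3 + h)*h = h*(-3 + h))
f(d, T) = 5 (f(d, T) = 5*1 - 3*(-3 + 3) = 5 - 3*0 = 5 - 1*0 = 5 + 0 = 5)
√(f(-5*(-13), -682) + 33430) = √(5 + 33430) = √33435 = 3*√3715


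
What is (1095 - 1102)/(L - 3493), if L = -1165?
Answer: 7/4658 ≈ 0.0015028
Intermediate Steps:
(1095 - 1102)/(L - 3493) = (1095 - 1102)/(-1165 - 3493) = -7/(-4658) = -7*(-1/4658) = 7/4658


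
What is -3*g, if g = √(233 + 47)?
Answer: -6*√70 ≈ -50.200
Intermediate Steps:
g = 2*√70 (g = √280 = 2*√70 ≈ 16.733)
-3*g = -6*√70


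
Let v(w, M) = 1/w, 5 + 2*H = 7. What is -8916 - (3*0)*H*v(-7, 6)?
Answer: -8916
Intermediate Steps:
H = 1 (H = -5/2 + (½)*7 = -5/2 + 7/2 = 1)
v(w, M) = 1/w
-8916 - (3*0)*H*v(-7, 6) = -8916 - (3*0)*1/(-7) = -8916 - 0*1*(-1)/7 = -8916 - 0*(-1)/7 = -8916 - 1*0 = -8916 + 0 = -8916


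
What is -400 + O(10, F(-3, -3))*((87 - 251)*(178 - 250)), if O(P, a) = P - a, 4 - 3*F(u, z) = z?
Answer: 90128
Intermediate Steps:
F(u, z) = 4/3 - z/3
-400 + O(10, F(-3, -3))*((87 - 251)*(178 - 250)) = -400 + (10 - (4/3 - ⅓*(-3)))*((87 - 251)*(178 - 250)) = -400 + (10 - (4/3 + 1))*(-164*(-72)) = -400 + (10 - 1*7/3)*11808 = -400 + (10 - 7/3)*11808 = -400 + (23/3)*11808 = -400 + 90528 = 90128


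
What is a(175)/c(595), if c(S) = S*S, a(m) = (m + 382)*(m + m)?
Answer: 1114/2023 ≈ 0.55067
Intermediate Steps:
a(m) = 2*m*(382 + m) (a(m) = (382 + m)*(2*m) = 2*m*(382 + m))
c(S) = S²
a(175)/c(595) = (2*175*(382 + 175))/(595²) = (2*175*557)/354025 = 194950*(1/354025) = 1114/2023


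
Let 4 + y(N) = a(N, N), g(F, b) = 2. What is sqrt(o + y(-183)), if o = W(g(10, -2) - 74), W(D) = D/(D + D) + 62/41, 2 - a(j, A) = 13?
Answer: I*sqrt(87330)/82 ≈ 3.6039*I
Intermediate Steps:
a(j, A) = -11 (a(j, A) = 2 - 1*13 = 2 - 13 = -11)
W(D) = 165/82 (W(D) = D/((2*D)) + 62*(1/41) = D*(1/(2*D)) + 62/41 = 1/2 + 62/41 = 165/82)
y(N) = -15 (y(N) = -4 - 11 = -15)
o = 165/82 ≈ 2.0122
sqrt(o + y(-183)) = sqrt(165/82 - 15) = sqrt(-1065/82) = I*sqrt(87330)/82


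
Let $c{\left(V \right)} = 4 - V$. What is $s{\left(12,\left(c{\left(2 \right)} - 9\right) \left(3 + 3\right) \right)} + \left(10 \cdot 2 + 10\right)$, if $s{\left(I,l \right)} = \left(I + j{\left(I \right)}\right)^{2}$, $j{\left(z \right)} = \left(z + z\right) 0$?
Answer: $174$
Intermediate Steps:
$j{\left(z \right)} = 0$ ($j{\left(z \right)} = 2 z 0 = 0$)
$s{\left(I,l \right)} = I^{2}$ ($s{\left(I,l \right)} = \left(I + 0\right)^{2} = I^{2}$)
$s{\left(12,\left(c{\left(2 \right)} - 9\right) \left(3 + 3\right) \right)} + \left(10 \cdot 2 + 10\right) = 12^{2} + \left(10 \cdot 2 + 10\right) = 144 + \left(20 + 10\right) = 144 + 30 = 174$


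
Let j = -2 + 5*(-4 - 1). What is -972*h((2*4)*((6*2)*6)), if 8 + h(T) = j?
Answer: 34020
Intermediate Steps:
j = -27 (j = -2 + 5*(-5) = -2 - 25 = -27)
h(T) = -35 (h(T) = -8 - 27 = -35)
-972*h((2*4)*((6*2)*6)) = -972*(-35) = 34020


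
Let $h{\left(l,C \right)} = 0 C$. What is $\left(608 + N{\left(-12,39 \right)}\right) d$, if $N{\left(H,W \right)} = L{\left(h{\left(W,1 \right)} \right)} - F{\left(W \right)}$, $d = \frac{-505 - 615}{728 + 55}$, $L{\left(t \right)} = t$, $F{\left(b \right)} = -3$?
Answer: $- \frac{684320}{783} \approx -873.97$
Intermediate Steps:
$h{\left(l,C \right)} = 0$
$d = - \frac{1120}{783} \approx -1.4304$
$N{\left(H,W \right)} = 3$ ($N{\left(H,W \right)} = 0 - -3 = 0 + 3 = 3$)
$\left(608 + N{\left(-12,39 \right)}\right) d = \left(608 + 3\right) \left(- \frac{1120}{783}\right) = 611 \left(- \frac{1120}{783}\right) = - \frac{684320}{783}$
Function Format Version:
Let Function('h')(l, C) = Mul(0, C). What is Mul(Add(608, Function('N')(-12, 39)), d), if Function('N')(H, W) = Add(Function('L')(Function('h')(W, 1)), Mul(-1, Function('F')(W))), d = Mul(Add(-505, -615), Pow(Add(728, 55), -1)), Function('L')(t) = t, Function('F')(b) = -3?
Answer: Rational(-684320, 783) ≈ -873.97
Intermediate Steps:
Function('h')(l, C) = 0
d = Rational(-1120, 783) (d = Mul(-1120, Pow(783, -1)) = Mul(-1120, Rational(1, 783)) = Rational(-1120, 783) ≈ -1.4304)
Function('N')(H, W) = 3 (Function('N')(H, W) = Add(0, Mul(-1, -3)) = Add(0, 3) = 3)
Mul(Add(608, Function('N')(-12, 39)), d) = Mul(Add(608, 3), Rational(-1120, 783)) = Mul(611, Rational(-1120, 783)) = Rational(-684320, 783)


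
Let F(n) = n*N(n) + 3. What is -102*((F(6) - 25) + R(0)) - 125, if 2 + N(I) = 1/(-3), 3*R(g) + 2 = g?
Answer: 3615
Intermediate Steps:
R(g) = -⅔ + g/3
N(I) = -7/3 (N(I) = -2 + 1/(-3) = -2 - ⅓ = -7/3)
F(n) = 3 - 7*n/3 (F(n) = n*(-7/3) + 3 = -7*n/3 + 3 = 3 - 7*n/3)
-102*((F(6) - 25) + R(0)) - 125 = -102*(((3 - 7/3*6) - 25) + (-⅔ + (⅓)*0)) - 125 = -102*(((3 - 14) - 25) + (-⅔ + 0)) - 125 = -102*((-11 - 25) - ⅔) - 125 = -102*(-36 - ⅔) - 125 = -102*(-110/3) - 125 = 3740 - 125 = 3615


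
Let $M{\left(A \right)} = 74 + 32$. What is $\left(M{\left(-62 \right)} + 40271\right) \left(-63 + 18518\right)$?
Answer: $745157535$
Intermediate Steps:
$M{\left(A \right)} = 106$
$\left(M{\left(-62 \right)} + 40271\right) \left(-63 + 18518\right) = \left(106 + 40271\right) \left(-63 + 18518\right) = 40377 \cdot 18455 = 745157535$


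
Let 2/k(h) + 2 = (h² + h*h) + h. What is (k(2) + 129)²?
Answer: 267289/16 ≈ 16706.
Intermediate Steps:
k(h) = 2/(-2 + h + 2*h²) (k(h) = 2/(-2 + ((h² + h*h) + h)) = 2/(-2 + ((h² + h²) + h)) = 2/(-2 + (2*h² + h)) = 2/(-2 + (h + 2*h²)) = 2/(-2 + h + 2*h²))
(k(2) + 129)² = (2/(-2 + 2 + 2*2²) + 129)² = (2/(-2 + 2 + 2*4) + 129)² = (2/(-2 + 2 + 8) + 129)² = (2/8 + 129)² = (2*(⅛) + 129)² = (¼ + 129)² = (517/4)² = 267289/16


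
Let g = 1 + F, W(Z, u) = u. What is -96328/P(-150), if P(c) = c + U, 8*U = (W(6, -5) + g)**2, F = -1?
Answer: 770624/1175 ≈ 655.85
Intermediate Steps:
g = 0 (g = 1 - 1 = 0)
U = 25/8 (U = (-5 + 0)**2/8 = (1/8)*(-5)**2 = (1/8)*25 = 25/8 ≈ 3.1250)
P(c) = 25/8 + c (P(c) = c + 25/8 = 25/8 + c)
-96328/P(-150) = -96328/(25/8 - 150) = -96328/(-1175/8) = -96328*(-8/1175) = 770624/1175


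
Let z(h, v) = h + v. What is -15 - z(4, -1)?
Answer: -18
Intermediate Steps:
-15 - z(4, -1) = -15 - (4 - 1) = -15 - 1*3 = -15 - 3 = -18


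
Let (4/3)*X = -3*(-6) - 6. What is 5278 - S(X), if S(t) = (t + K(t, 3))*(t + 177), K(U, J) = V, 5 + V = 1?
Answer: 4348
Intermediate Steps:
V = -4 (V = -5 + 1 = -4)
K(U, J) = -4
X = 9 (X = 3*(-3*(-6) - 6)/4 = 3*(18 - 6)/4 = (3/4)*12 = 9)
S(t) = (-4 + t)*(177 + t) (S(t) = (t - 4)*(t + 177) = (-4 + t)*(177 + t))
5278 - S(X) = 5278 - (-708 + 9**2 + 173*9) = 5278 - (-708 + 81 + 1557) = 5278 - 1*930 = 5278 - 930 = 4348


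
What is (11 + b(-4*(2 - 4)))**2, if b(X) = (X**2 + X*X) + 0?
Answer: 19321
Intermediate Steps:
b(X) = 2*X**2 (b(X) = (X**2 + X**2) + 0 = 2*X**2 + 0 = 2*X**2)
(11 + b(-4*(2 - 4)))**2 = (11 + 2*(-4*(2 - 4))**2)**2 = (11 + 2*(-4*(-2))**2)**2 = (11 + 2*8**2)**2 = (11 + 2*64)**2 = (11 + 128)**2 = 139**2 = 19321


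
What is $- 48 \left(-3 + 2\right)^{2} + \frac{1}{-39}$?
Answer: $- \frac{1873}{39} \approx -48.026$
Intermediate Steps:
$- 48 \left(-3 + 2\right)^{2} + \frac{1}{-39} = - 48 \left(-1\right)^{2} - \frac{1}{39} = \left(-48\right) 1 - \frac{1}{39} = -48 - \frac{1}{39} = - \frac{1873}{39}$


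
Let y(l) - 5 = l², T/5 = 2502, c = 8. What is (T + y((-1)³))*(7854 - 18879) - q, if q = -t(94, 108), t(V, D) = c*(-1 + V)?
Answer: -137988156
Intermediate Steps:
T = 12510 (T = 5*2502 = 12510)
t(V, D) = -8 + 8*V (t(V, D) = 8*(-1 + V) = -8 + 8*V)
y(l) = 5 + l²
q = -744 (q = -(-8 + 8*94) = -(-8 + 752) = -1*744 = -744)
(T + y((-1)³))*(7854 - 18879) - q = (12510 + (5 + ((-1)³)²))*(7854 - 18879) - 1*(-744) = (12510 + (5 + (-1)²))*(-11025) + 744 = (12510 + (5 + 1))*(-11025) + 744 = (12510 + 6)*(-11025) + 744 = 12516*(-11025) + 744 = -137988900 + 744 = -137988156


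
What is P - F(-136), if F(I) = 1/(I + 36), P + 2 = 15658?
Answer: 1565601/100 ≈ 15656.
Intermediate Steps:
P = 15656 (P = -2 + 15658 = 15656)
F(I) = 1/(36 + I)
P - F(-136) = 15656 - 1/(36 - 136) = 15656 - 1/(-100) = 15656 - 1*(-1/100) = 15656 + 1/100 = 1565601/100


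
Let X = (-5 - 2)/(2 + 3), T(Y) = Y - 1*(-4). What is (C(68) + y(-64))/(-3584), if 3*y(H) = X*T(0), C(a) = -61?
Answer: 943/53760 ≈ 0.017541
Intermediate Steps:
T(Y) = 4 + Y (T(Y) = Y + 4 = 4 + Y)
X = -7/5 ≈ -1.4000
y(H) = -28/15 (y(H) = (-7*(4 + 0)/5)/3 = (-7/5*4)/3 = (1/3)*(-28/5) = -28/15)
(C(68) + y(-64))/(-3584) = (-61 - 28/15)/(-3584) = -943/15*(-1/3584) = 943/53760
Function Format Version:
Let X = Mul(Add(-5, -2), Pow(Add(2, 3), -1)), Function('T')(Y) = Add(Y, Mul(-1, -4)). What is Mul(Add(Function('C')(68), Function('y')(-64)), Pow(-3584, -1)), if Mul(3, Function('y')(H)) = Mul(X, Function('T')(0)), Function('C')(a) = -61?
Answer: Rational(943, 53760) ≈ 0.017541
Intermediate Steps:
Function('T')(Y) = Add(4, Y) (Function('T')(Y) = Add(Y, 4) = Add(4, Y))
X = Rational(-7, 5) (X = Mul(-7, Pow(5, -1)) = Mul(-7, Rational(1, 5)) = Rational(-7, 5) ≈ -1.4000)
Function('y')(H) = Rational(-28, 15) (Function('y')(H) = Mul(Rational(1, 3), Mul(Rational(-7, 5), Add(4, 0))) = Mul(Rational(1, 3), Mul(Rational(-7, 5), 4)) = Mul(Rational(1, 3), Rational(-28, 5)) = Rational(-28, 15))
Mul(Add(Function('C')(68), Function('y')(-64)), Pow(-3584, -1)) = Mul(Add(-61, Rational(-28, 15)), Pow(-3584, -1)) = Mul(Rational(-943, 15), Rational(-1, 3584)) = Rational(943, 53760)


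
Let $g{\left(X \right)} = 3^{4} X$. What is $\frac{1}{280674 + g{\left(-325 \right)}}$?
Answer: $\frac{1}{254349} \approx 3.9316 \cdot 10^{-6}$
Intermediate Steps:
$g{\left(X \right)} = 81 X$
$\frac{1}{280674 + g{\left(-325 \right)}} = \frac{1}{280674 + 81 \left(-325\right)} = \frac{1}{280674 - 26325} = \frac{1}{254349}$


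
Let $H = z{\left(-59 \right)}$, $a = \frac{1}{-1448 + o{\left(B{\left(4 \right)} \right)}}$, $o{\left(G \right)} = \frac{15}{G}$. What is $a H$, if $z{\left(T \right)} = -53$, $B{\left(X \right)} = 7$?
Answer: $\frac{371}{10121} \approx 0.036656$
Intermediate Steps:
$a = - \frac{7}{10121}$ ($a = \frac{1}{-1448 + \frac{15}{7}} = \frac{1}{- \frac{10121}{7}} = - \frac{7}{10121} \approx -0.00069163$)
$H = -53$
$a H = \left(- \frac{7}{10121}\right) \left(-53\right) = \frac{371}{10121}$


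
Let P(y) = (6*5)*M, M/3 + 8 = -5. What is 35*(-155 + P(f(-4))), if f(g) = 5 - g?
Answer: -46375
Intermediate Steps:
M = -39 (M = -24 + 3*(-5) = -24 - 15 = -39)
P(y) = -1170 (P(y) = (6*5)*(-39) = 30*(-39) = -1170)
35*(-155 + P(f(-4))) = 35*(-155 - 1170) = 35*(-1325) = -46375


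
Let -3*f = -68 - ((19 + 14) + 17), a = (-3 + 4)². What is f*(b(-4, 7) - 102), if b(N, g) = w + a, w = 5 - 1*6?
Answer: -4012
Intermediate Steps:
w = -1 (w = 5 - 6 = -1)
a = 1 (a = 1² = 1)
b(N, g) = 0 (b(N, g) = -1 + 1 = 0)
f = 118/3 (f = -(-68 - ((19 + 14) + 17))/3 = -(-68 - (33 + 17))/3 = -(-68 - 1*50)/3 = -(-68 - 50)/3 = -⅓*(-118) = 118/3 ≈ 39.333)
f*(b(-4, 7) - 102) = 118*(0 - 102)/3 = (118/3)*(-102) = -4012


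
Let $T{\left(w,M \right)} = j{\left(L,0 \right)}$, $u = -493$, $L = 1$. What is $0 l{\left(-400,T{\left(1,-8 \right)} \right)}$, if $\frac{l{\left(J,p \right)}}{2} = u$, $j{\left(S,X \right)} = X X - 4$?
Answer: $0$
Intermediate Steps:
$j{\left(S,X \right)} = -4 + X^{2}$ ($j{\left(S,X \right)} = X^{2} - 4 = -4 + X^{2}$)
$T{\left(w,M \right)} = -4$ ($T{\left(w,M \right)} = -4 + 0^{2} = -4 + 0 = -4$)
$l{\left(J,p \right)} = -986$ ($l{\left(J,p \right)} = 2 \left(-493\right) = -986$)
$0 l{\left(-400,T{\left(1,-8 \right)} \right)} = 0 \left(-986\right) = 0$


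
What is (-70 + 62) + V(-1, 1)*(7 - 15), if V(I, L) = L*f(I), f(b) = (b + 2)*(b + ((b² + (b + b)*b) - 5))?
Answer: 16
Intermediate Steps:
f(b) = (2 + b)*(-5 + b + 3*b²) (f(b) = (2 + b)*(b + ((b² + (2*b)*b) - 5)) = (2 + b)*(b + ((b² + 2*b²) - 5)) = (2 + b)*(b + (3*b² - 5)) = (2 + b)*(b + (-5 + 3*b²)) = (2 + b)*(-5 + b + 3*b²))
V(I, L) = L*(-10 - 3*I + 3*I³ + 7*I²)
(-70 + 62) + V(-1, 1)*(7 - 15) = (-70 + 62) + (1*(-10 - 3*(-1) + 3*(-1)³ + 7*(-1)²))*(7 - 15) = -8 + (1*(-10 + 3 + 3*(-1) + 7*1))*(-8) = -8 + (1*(-10 + 3 - 3 + 7))*(-8) = -8 + (1*(-3))*(-8) = -8 - 3*(-8) = -8 + 24 = 16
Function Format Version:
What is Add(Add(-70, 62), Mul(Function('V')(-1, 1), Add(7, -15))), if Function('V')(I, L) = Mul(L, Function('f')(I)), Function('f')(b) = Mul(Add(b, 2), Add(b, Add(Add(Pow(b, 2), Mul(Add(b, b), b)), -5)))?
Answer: 16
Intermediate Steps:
Function('f')(b) = Mul(Add(2, b), Add(-5, b, Mul(3, Pow(b, 2)))) (Function('f')(b) = Mul(Add(2, b), Add(b, Add(Add(Pow(b, 2), Mul(Mul(2, b), b)), -5))) = Mul(Add(2, b), Add(b, Add(Add(Pow(b, 2), Mul(2, Pow(b, 2))), -5))) = Mul(Add(2, b), Add(b, Add(Mul(3, Pow(b, 2)), -5))) = Mul(Add(2, b), Add(b, Add(-5, Mul(3, Pow(b, 2))))) = Mul(Add(2, b), Add(-5, b, Mul(3, Pow(b, 2)))))
Function('V')(I, L) = Mul(L, Add(-10, Mul(-3, I), Mul(3, Pow(I, 3)), Mul(7, Pow(I, 2))))
Add(Add(-70, 62), Mul(Function('V')(-1, 1), Add(7, -15))) = Add(Add(-70, 62), Mul(Mul(1, Add(-10, Mul(-3, -1), Mul(3, Pow(-1, 3)), Mul(7, Pow(-1, 2)))), Add(7, -15))) = Add(-8, Mul(Mul(1, Add(-10, 3, Mul(3, -1), Mul(7, 1))), -8)) = Add(-8, Mul(Mul(1, Add(-10, 3, -3, 7)), -8)) = Add(-8, Mul(Mul(1, -3), -8)) = Add(-8, Mul(-3, -8)) = Add(-8, 24) = 16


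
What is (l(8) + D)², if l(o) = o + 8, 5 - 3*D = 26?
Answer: 81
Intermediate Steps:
D = -7 (D = 5/3 - ⅓*26 = 5/3 - 26/3 = -7)
l(o) = 8 + o
(l(8) + D)² = ((8 + 8) - 7)² = (16 - 7)² = 9² = 81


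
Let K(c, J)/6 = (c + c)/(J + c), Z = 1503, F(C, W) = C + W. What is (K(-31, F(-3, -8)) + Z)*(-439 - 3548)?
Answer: -42194421/7 ≈ -6.0278e+6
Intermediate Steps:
K(c, J) = 12*c/(J + c) (K(c, J) = 6*((c + c)/(J + c)) = 6*((2*c)/(J + c)) = 6*(2*c/(J + c)) = 12*c/(J + c))
(K(-31, F(-3, -8)) + Z)*(-439 - 3548) = (12*(-31)/((-3 - 8) - 31) + 1503)*(-439 - 3548) = (12*(-31)/(-11 - 31) + 1503)*(-3987) = (12*(-31)/(-42) + 1503)*(-3987) = (12*(-31)*(-1/42) + 1503)*(-3987) = (62/7 + 1503)*(-3987) = (10583/7)*(-3987) = -42194421/7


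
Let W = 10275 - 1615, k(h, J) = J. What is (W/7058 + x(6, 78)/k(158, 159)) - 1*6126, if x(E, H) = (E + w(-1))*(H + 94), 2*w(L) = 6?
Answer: -1143738208/187037 ≈ -6115.0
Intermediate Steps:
w(L) = 3 (w(L) = (½)*6 = 3)
W = 8660
x(E, H) = (3 + E)*(94 + H) (x(E, H) = (E + 3)*(H + 94) = (3 + E)*(94 + H))
(W/7058 + x(6, 78)/k(158, 159)) - 1*6126 = (8660/7058 + (282 + 3*78 + 94*6 + 6*78)/159) - 1*6126 = (8660*(1/7058) + (282 + 234 + 564 + 468)*(1/159)) - 6126 = (4330/3529 + 1548*(1/159)) - 6126 = (4330/3529 + 516/53) - 6126 = 2050454/187037 - 6126 = -1143738208/187037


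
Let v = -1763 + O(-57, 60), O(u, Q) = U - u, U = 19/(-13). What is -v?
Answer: 22197/13 ≈ 1707.5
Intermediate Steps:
U = -19/13 (U = 19*(-1/13) = -19/13 ≈ -1.4615)
O(u, Q) = -19/13 - u
v = -22197/13 (v = -1763 + (-19/13 - 1*(-57)) = -1763 + (-19/13 + 57) = -1763 + 722/13 = -22197/13 ≈ -1707.5)
-v = -1*(-22197/13) = 22197/13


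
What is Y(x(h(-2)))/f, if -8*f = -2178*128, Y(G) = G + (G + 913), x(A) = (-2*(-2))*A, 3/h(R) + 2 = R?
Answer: 907/34848 ≈ 0.026027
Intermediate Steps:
h(R) = 3/(-2 + R)
x(A) = 4*A
Y(G) = 913 + 2*G (Y(G) = G + (913 + G) = 913 + 2*G)
f = 34848 (f = -(-1089)*128/4 = -⅛*(-278784) = 34848)
Y(x(h(-2)))/f = (913 + 2*(4*(3/(-2 - 2))))/34848 = (913 + 2*(4*(3/(-4))))*(1/34848) = (913 + 2*(4*(3*(-¼))))*(1/34848) = (913 + 2*(4*(-¾)))*(1/34848) = (913 + 2*(-3))*(1/34848) = (913 - 6)*(1/34848) = 907*(1/34848) = 907/34848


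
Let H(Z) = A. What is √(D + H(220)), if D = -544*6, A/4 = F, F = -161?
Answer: 2*I*√977 ≈ 62.514*I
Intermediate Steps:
A = -644 (A = 4*(-161) = -644)
H(Z) = -644
D = -3264
√(D + H(220)) = √(-3264 - 644) = √(-3908) = 2*I*√977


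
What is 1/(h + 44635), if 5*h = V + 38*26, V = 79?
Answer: 5/224242 ≈ 2.2297e-5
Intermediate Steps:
h = 1067/5 (h = (79 + 38*26)/5 = (79 + 988)/5 = (⅕)*1067 = 1067/5 ≈ 213.40)
1/(h + 44635) = 1/(1067/5 + 44635) = 1/(224242/5) = 5/224242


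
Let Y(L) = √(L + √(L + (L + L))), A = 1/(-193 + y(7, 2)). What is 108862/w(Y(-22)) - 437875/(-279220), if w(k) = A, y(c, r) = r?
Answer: -1161144212273/55844 ≈ -2.0793e+7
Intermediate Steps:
A = -1/191 (A = 1/(-193 + 2) = 1/(-191) = -1/191 ≈ -0.0052356)
Y(L) = √(L + √3*√L) (Y(L) = √(L + √(L + 2*L)) = √(L + √(3*L)) = √(L + √3*√L))
w(k) = -1/191
108862/w(Y(-22)) - 437875/(-279220) = 108862/(-1/191) - 437875/(-279220) = 108862*(-191) - 437875*(-1/279220) = -20792642 + 87575/55844 = -1161144212273/55844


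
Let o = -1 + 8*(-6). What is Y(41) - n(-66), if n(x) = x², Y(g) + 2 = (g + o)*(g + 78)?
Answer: -5310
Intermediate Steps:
o = -49 (o = -1 - 48 = -49)
Y(g) = -2 + (-49 + g)*(78 + g) (Y(g) = -2 + (g - 49)*(g + 78) = -2 + (-49 + g)*(78 + g))
Y(41) - n(-66) = (-3824 + 41² + 29*41) - 1*(-66)² = (-3824 + 1681 + 1189) - 1*4356 = -954 - 4356 = -5310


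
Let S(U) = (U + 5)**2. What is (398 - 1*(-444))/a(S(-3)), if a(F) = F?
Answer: 421/2 ≈ 210.50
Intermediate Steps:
S(U) = (5 + U)**2
(398 - 1*(-444))/a(S(-3)) = (398 - 1*(-444))/((5 - 3)**2) = (398 + 444)/(2**2) = 842/4 = 842*(1/4) = 421/2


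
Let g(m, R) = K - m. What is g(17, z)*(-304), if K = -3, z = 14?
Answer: 6080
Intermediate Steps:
g(m, R) = -3 - m
g(17, z)*(-304) = (-3 - 1*17)*(-304) = (-3 - 17)*(-304) = -20*(-304) = 6080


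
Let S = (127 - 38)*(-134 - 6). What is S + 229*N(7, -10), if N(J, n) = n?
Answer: -14750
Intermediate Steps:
S = -12460 (S = 89*(-140) = -12460)
S + 229*N(7, -10) = -12460 + 229*(-10) = -12460 - 2290 = -14750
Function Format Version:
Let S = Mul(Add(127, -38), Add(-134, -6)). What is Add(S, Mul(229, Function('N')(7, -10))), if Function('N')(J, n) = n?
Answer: -14750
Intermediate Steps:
S = -12460 (S = Mul(89, -140) = -12460)
Add(S, Mul(229, Function('N')(7, -10))) = Add(-12460, Mul(229, -10)) = Add(-12460, -2290) = -14750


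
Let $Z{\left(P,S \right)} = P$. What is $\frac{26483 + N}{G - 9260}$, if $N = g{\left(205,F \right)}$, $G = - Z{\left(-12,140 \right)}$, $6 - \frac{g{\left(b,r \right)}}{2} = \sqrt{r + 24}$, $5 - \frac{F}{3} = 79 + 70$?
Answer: $- \frac{26495}{9248} + \frac{i \sqrt{102}}{2312} \approx -2.8649 + 0.0043683 i$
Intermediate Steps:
$F = -432$ ($F = 15 - 3 \left(79 + 70\right) = 15 - 447 = -432$)
$g{\left(b,r \right)} = 12 - 2 \sqrt{24 + r}$ ($g{\left(b,r \right)} = 12 - 2 \sqrt{r + 24} = 12 - 2 \sqrt{24 + r}$)
$G = 12$ ($G = \left(-1\right) \left(-12\right) = 12$)
$N = 12 - 4 i \sqrt{102}$ ($N = 12 - 2 \sqrt{24 - 432} = 12 - 2 \sqrt{-408} = 12 - 2 \cdot 2 i \sqrt{102} = 12 - 4 i \sqrt{102} \approx 12.0 - 40.398 i$)
$\frac{26483 + N}{G - 9260} = \frac{26483 + \left(12 - 4 i \sqrt{102}\right)}{12 - 9260} = \frac{26495 - 4 i \sqrt{102}}{-9248} = \left(26495 - 4 i \sqrt{102}\right) \left(- \frac{1}{9248}\right) = - \frac{26495}{9248} + \frac{i \sqrt{102}}{2312}$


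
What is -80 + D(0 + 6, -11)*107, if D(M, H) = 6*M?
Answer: 3772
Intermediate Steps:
-80 + D(0 + 6, -11)*107 = -80 + (6*(0 + 6))*107 = -80 + (6*6)*107 = -80 + 36*107 = -80 + 3852 = 3772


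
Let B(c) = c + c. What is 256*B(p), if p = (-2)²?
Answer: 2048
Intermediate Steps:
p = 4
B(c) = 2*c
256*B(p) = 256*(2*4) = 256*8 = 2048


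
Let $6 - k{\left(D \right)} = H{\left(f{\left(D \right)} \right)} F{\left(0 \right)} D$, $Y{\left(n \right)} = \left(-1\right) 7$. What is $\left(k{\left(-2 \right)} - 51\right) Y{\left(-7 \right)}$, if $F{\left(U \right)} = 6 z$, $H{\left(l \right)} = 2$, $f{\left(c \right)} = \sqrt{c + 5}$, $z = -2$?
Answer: $651$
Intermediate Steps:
$f{\left(c \right)} = \sqrt{5 + c}$
$Y{\left(n \right)} = -7$
$F{\left(U \right)} = -12$ ($F{\left(U \right)} = 6 \left(-2\right) = -12$)
$k{\left(D \right)} = 6 + 24 D$ ($k{\left(D \right)} = 6 - 2 \left(-12\right) D = 6 - - 24 D = 6 + 24 D$)
$\left(k{\left(-2 \right)} - 51\right) Y{\left(-7 \right)} = \left(\left(6 + 24 \left(-2\right)\right) - 51\right) \left(-7\right) = \left(\left(6 - 48\right) - 51\right) \left(-7\right) = \left(-42 - 51\right) \left(-7\right) = \left(-93\right) \left(-7\right) = 651$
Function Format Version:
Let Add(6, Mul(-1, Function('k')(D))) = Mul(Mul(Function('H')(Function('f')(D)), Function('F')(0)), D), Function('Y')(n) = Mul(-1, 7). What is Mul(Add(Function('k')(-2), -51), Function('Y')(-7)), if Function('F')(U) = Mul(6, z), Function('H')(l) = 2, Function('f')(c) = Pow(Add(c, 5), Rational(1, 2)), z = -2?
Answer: 651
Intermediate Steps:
Function('f')(c) = Pow(Add(5, c), Rational(1, 2))
Function('Y')(n) = -7
Function('F')(U) = -12 (Function('F')(U) = Mul(6, -2) = -12)
Function('k')(D) = Add(6, Mul(24, D)) (Function('k')(D) = Add(6, Mul(-1, Mul(Mul(2, -12), D))) = Add(6, Mul(-1, Mul(-24, D))) = Add(6, Mul(24, D)))
Mul(Add(Function('k')(-2), -51), Function('Y')(-7)) = Mul(Add(Add(6, Mul(24, -2)), -51), -7) = Mul(Add(Add(6, -48), -51), -7) = Mul(Add(-42, -51), -7) = Mul(-93, -7) = 651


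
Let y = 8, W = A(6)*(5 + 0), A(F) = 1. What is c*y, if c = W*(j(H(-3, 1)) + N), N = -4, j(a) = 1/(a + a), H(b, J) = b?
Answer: -500/3 ≈ -166.67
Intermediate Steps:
j(a) = 1/(2*a)
W = 5 (W = 1*(5 + 0) = 1*5 = 5)
c = -125/6 (c = 5*((½)/(-3) - 4) = 5*((½)*(-⅓) - 4) = 5*(-⅙ - 4) = 5*(-25/6) = -125/6 ≈ -20.833)
c*y = -125/6*8 = -500/3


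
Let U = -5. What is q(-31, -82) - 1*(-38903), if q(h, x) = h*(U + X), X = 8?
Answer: 38810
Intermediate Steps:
q(h, x) = 3*h (q(h, x) = h*(-5 + 8) = h*3 = 3*h)
q(-31, -82) - 1*(-38903) = 3*(-31) - 1*(-38903) = -93 + 38903 = 38810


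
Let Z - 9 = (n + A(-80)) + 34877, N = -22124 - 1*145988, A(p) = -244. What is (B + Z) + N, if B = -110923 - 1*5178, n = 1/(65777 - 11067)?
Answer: -13654029409/54710 ≈ -2.4957e+5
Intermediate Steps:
N = -168112 (N = -22124 - 145988 = -168112)
n = 1/54710 ≈ 1.8278e-5
B = -116101 (B = -110923 - 5178 = -116101)
Z = 1895263821/54710 (Z = 9 + ((1/54710 - 244) + 34877) = 9 + (-13349239/54710 + 34877) = 9 + 1894771431/54710 = 1895263821/54710 ≈ 34642.)
(B + Z) + N = (-116101 + 1895263821/54710) - 168112 = -4456621889/54710 - 168112 = -13654029409/54710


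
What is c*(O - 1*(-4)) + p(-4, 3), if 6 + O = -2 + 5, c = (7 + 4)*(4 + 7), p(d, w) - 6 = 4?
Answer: 131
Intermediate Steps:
p(d, w) = 10 (p(d, w) = 6 + 4 = 10)
c = 121 (c = 11*11 = 121)
O = -3 (O = -6 + (-2 + 5) = -6 + 3 = -3)
c*(O - 1*(-4)) + p(-4, 3) = 121*(-3 - 1*(-4)) + 10 = 121*(-3 + 4) + 10 = 121*1 + 10 = 121 + 10 = 131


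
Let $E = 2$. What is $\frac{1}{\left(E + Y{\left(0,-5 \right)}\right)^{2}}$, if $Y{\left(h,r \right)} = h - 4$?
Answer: $\frac{1}{4} \approx 0.25$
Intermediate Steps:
$Y{\left(h,r \right)} = -4 + h$
$\frac{1}{\left(E + Y{\left(0,-5 \right)}\right)^{2}} = \frac{1}{\left(2 + \left(-4 + 0\right)\right)^{2}} = \frac{1}{\left(2 - 4\right)^{2}} = \frac{1}{\left(-2\right)^{2}} = \frac{1}{4}$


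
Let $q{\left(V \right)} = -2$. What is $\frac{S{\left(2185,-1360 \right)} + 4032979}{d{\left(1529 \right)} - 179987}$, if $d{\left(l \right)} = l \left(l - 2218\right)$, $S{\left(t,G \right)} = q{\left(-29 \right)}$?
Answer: $- \frac{4032977}{1233468} \approx -3.2696$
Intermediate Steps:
$S{\left(t,G \right)} = -2$
$d{\left(l \right)} = l \left(-2218 + l\right)$
$\frac{S{\left(2185,-1360 \right)} + 4032979}{d{\left(1529 \right)} - 179987} = \frac{-2 + 4032979}{1529 \left(-2218 + 1529\right) - 179987} = \frac{4032977}{1529 \left(-689\right) - 179987} = \frac{4032977}{-1053481 - 179987} = \frac{4032977}{-1233468} = 4032977 \left(- \frac{1}{1233468}\right) = - \frac{4032977}{1233468}$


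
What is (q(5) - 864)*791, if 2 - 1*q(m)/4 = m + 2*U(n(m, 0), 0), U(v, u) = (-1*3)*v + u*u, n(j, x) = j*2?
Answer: -503076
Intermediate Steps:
n(j, x) = 2*j
U(v, u) = u² - 3*v (U(v, u) = -3*v + u² = u² - 3*v)
q(m) = 8 + 44*m (q(m) = 8 - 4*(m + 2*(0² - 6*m)) = 8 - 4*(m + 2*(0 - 6*m)) = 8 - 4*(m + 2*(-6*m)) = 8 - 4*(m - 12*m) = 8 - (-44)*m = 8 + 44*m)
(q(5) - 864)*791 = ((8 + 44*5) - 864)*791 = ((8 + 220) - 864)*791 = (228 - 864)*791 = -636*791 = -503076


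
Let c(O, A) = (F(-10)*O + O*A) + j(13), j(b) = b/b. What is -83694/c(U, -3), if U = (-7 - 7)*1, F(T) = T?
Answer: -27898/61 ≈ -457.34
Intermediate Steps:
j(b) = 1
U = -14 (U = -14*1 = -14)
c(O, A) = 1 - 10*O + A*O (c(O, A) = (-10*O + O*A) + 1 = (-10*O + A*O) + 1 = 1 - 10*O + A*O)
-83694/c(U, -3) = -83694/(1 - 10*(-14) - 3*(-14)) = -83694/(1 + 140 + 42) = -83694/183 = -83694*1/183 = -27898/61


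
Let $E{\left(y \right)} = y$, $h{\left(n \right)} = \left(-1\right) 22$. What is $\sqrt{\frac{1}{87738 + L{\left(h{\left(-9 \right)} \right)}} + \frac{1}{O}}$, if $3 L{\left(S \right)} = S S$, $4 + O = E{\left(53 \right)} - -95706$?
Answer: $\frac{\sqrt{13912037231616370}}{25250401990} \approx 0.0046712$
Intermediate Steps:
$h{\left(n \right)} = -22$
$O = 95755$ ($O = -4 + \left(53 - -95706\right) = -4 + \left(53 + 95706\right) = -4 + 95759 = 95755$)
$L{\left(S \right)} = \frac{S^{2}}{3}$ ($L{\left(S \right)} = \frac{S S}{3} = \frac{S^{2}}{3}$)
$\sqrt{\frac{1}{87738 + L{\left(h{\left(-9 \right)} \right)}} + \frac{1}{O}} = \sqrt{\frac{1}{87738 + \frac{\left(-22\right)^{2}}{3}} + \frac{1}{95755}} = \sqrt{\frac{1}{87738 + \frac{1}{3} \cdot 484} + \frac{1}{95755}} = \sqrt{\frac{1}{87738 + \frac{484}{3}} + \frac{1}{95755}} = \sqrt{\frac{1}{\frac{263698}{3}} + \frac{1}{95755}} = \sqrt{\frac{3}{263698} + \frac{1}{95755}} = \sqrt{\frac{550963}{25250401990}} = \frac{\sqrt{13912037231616370}}{25250401990}$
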